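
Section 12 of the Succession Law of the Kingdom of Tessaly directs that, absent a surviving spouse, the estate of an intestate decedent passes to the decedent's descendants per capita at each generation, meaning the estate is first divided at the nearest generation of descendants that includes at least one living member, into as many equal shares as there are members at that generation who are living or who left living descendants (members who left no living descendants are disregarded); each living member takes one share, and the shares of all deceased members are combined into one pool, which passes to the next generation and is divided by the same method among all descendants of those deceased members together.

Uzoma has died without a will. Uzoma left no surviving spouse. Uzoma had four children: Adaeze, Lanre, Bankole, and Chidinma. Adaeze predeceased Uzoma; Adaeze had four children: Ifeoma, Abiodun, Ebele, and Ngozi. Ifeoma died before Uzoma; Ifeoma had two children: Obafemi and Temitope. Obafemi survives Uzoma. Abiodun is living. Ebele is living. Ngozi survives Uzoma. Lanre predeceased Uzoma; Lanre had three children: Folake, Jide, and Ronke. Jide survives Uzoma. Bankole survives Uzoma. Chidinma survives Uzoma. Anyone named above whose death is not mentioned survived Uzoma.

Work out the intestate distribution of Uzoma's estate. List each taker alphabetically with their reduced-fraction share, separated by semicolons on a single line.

Abiodun 1/14; Bankole 1/4; Chidinma 1/4; Ebele 1/14; Folake 1/14; Jide 1/14; Ngozi 1/14; Obafemi 1/28; Ronke 1/14; Temitope 1/28

There is no surviving spouse, so the entire estate passes to Uzoma's descendants per capita at each generation.
At generation 1 (Adaeze, Lanre, Bankole, Chidinma) there are 4 shares of (1)/4 = 1/4 each.
Living: Bankole and Chidinma — each takes 1/4.
Deceased: Adaeze and Lanre. Their combined 1/2 is pooled and carried to generation 2.
At generation 2 (Ifeoma, Abiodun, Ebele, Ngozi, Folake, Jide, Ronke) there are 7 shares of (1/2)/7 = 1/14 each.
Living: Abiodun, Ebele, Ngozi, Folake, Jide, and Ronke — each takes 1/14.
Deceased: Ifeoma. That 1/14 share is carried to generation 3.
At generation 3 (Obafemi, Temitope) there are 2 shares of (1/14)/2 = 1/28 each.
Living: Obafemi and Temitope — each takes 1/28.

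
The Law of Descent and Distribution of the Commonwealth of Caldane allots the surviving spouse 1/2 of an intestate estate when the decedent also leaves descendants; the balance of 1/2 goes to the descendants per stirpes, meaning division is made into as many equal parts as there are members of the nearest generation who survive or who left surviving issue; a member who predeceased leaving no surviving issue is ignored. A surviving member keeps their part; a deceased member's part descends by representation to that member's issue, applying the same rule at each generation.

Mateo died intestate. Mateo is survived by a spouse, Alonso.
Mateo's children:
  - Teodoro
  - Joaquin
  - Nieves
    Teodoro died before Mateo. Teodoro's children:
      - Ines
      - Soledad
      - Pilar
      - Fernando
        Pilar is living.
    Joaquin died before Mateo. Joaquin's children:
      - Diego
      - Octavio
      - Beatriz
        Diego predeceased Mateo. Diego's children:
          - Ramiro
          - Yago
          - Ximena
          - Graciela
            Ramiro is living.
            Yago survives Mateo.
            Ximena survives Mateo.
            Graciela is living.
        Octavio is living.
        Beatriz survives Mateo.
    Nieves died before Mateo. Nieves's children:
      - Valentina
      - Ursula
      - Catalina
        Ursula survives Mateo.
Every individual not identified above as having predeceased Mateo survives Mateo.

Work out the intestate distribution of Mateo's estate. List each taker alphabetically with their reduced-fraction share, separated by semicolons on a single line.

Alonso 1/2; Beatriz 1/18; Catalina 1/18; Fernando 1/24; Graciela 1/72; Ines 1/24; Octavio 1/18; Pilar 1/24; Ramiro 1/72; Soledad 1/24; Ursula 1/18; Valentina 1/18; Ximena 1/72; Yago 1/72

Alonso, as surviving spouse, takes 1/2.
The remaining 1/2 passes to Mateo's descendants per stirpes.
The 1/2 is divided into 3 equal shares of 1/6 among Teodoro, Joaquin, Nieves.
Teodoro predeceased; the 1/6 allotted to Teodoro's branch passes to Teodoro's issue by representation.
The 1/6 is divided into 4 equal shares of 1/24 among Ines, Soledad, Pilar, Fernando.
Ines is living and takes 1/24.
Soledad is living and takes 1/24.
Pilar is living and takes 1/24.
Fernando is living and takes 1/24.
Joaquin predeceased; the 1/6 allotted to Joaquin's branch passes to Joaquin's issue by representation.
The 1/6 is divided into 3 equal shares of 1/18 among Diego, Octavio, Beatriz.
Diego predeceased; the 1/18 allotted to Diego's branch passes to Diego's issue by representation.
The 1/18 is divided into 4 equal shares of 1/72 among Ramiro, Yago, Ximena, Graciela.
Ramiro is living and takes 1/72.
Yago is living and takes 1/72.
Ximena is living and takes 1/72.
Graciela is living and takes 1/72.
Octavio is living and takes 1/18.
Beatriz is living and takes 1/18.
Nieves predeceased; the 1/6 allotted to Nieves's branch passes to Nieves's issue by representation.
The 1/6 is divided into 3 equal shares of 1/18 among Valentina, Ursula, Catalina.
Valentina is living and takes 1/18.
Ursula is living and takes 1/18.
Catalina is living and takes 1/18.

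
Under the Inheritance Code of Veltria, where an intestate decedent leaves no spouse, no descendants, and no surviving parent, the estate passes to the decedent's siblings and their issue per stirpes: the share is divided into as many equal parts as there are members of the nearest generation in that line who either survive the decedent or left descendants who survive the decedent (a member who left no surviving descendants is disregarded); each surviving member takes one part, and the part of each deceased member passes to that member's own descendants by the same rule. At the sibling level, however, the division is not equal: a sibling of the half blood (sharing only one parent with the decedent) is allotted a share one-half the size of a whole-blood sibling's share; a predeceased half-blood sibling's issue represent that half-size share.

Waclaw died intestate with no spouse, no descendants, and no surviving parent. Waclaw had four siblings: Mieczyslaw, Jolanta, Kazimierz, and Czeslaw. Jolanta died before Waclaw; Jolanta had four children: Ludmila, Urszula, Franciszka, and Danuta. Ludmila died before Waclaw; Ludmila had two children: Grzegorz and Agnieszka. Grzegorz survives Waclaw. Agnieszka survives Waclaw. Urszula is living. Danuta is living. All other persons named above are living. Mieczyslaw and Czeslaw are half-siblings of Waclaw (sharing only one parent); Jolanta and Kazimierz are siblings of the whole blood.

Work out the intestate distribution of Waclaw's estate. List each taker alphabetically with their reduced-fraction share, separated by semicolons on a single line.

Agnieszka 1/24; Czeslaw 1/6; Danuta 1/12; Franciszka 1/12; Grzegorz 1/24; Kazimierz 1/3; Mieczyslaw 1/6; Urszula 1/12

No spouse, descendants, or parent survives, so the estate passes to Waclaw's siblings per stirpes.
Half-blood siblings count for one-half the weight of whole-blood siblings at the initial division.
Dividing 1 in proportion to weights (total weight 3): Mieczyslaw (weight 1/2) → 1/6; Jolanta (weight 1) → 1/3; Kazimierz (weight 1) → 1/3; Czeslaw (weight 1/2) → 1/6.
Mieczyslaw is living and takes 1/6.
Jolanta predeceased; the 1/3 allotted to Jolanta's branch passes to Jolanta's issue by representation.
The 1/3 is divided into 4 equal shares of 1/12 among Ludmila, Urszula, Franciszka, Danuta.
Ludmila predeceased; the 1/12 allotted to Ludmila's branch passes to Ludmila's issue by representation.
The 1/12 is divided into 2 equal shares of 1/24 among Grzegorz, Agnieszka.
Grzegorz is living and takes 1/24.
Agnieszka is living and takes 1/24.
Urszula is living and takes 1/12.
Franciszka is living and takes 1/12.
Danuta is living and takes 1/12.
Kazimierz is living and takes 1/3.
Czeslaw is living and takes 1/6.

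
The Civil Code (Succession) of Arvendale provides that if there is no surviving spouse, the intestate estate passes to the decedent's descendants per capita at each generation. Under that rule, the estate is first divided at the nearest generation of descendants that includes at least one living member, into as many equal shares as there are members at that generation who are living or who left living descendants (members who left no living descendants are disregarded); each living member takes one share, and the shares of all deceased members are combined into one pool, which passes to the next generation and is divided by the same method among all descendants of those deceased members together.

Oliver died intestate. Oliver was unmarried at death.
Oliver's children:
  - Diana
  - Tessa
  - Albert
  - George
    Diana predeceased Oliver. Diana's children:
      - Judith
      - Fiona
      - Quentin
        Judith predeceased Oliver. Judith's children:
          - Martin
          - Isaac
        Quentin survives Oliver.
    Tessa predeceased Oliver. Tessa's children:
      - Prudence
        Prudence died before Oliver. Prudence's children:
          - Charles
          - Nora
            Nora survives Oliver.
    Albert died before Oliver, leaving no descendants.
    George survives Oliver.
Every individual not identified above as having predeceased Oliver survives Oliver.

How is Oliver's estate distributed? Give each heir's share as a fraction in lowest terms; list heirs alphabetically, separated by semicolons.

Charles 1/12; Fiona 1/6; George 1/3; Isaac 1/12; Martin 1/12; Nora 1/12; Quentin 1/6

There is no surviving spouse, so the entire estate passes to Oliver's descendants per capita at each generation.
At generation 1 (Diana, Tessa, George) there are 3 shares of (1)/3 = 1/3 each.
Living: George — each takes 1/3.
Deceased: Diana and Tessa. Their combined 2/3 is pooled and carried to generation 2.
At generation 2 (Judith, Fiona, Quentin, Prudence) there are 4 shares of (2/3)/4 = 1/6 each.
Living: Fiona and Quentin — each takes 1/6.
Deceased: Judith and Prudence. Their combined 1/3 is pooled and carried to generation 3.
At generation 3 (Martin, Isaac, Charles, Nora) there are 4 shares of (1/3)/4 = 1/12 each.
Living: Martin, Isaac, Charles, and Nora — each takes 1/12.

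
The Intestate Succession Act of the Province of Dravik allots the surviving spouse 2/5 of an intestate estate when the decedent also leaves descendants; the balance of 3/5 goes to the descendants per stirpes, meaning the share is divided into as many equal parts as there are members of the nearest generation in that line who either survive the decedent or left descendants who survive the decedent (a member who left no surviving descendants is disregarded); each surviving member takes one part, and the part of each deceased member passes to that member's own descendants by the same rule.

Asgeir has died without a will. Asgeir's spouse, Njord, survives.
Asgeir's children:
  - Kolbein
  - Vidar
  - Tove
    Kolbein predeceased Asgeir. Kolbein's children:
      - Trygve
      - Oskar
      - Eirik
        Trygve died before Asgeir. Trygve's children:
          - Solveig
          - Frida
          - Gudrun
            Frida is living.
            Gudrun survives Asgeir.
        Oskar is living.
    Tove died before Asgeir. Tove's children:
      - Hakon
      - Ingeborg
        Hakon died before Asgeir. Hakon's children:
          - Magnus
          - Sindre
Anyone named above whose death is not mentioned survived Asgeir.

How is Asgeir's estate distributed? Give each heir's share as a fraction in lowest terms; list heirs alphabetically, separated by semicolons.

Njord, as surviving spouse, takes 2/5.
The remaining 3/5 passes to Asgeir's descendants per stirpes.
The 3/5 is divided into 3 equal shares of 1/5 among Kolbein, Vidar, Tove.
Kolbein predeceased; the 1/5 allotted to Kolbein's branch passes to Kolbein's issue by representation.
The 1/5 is divided into 3 equal shares of 1/15 among Trygve, Oskar, Eirik.
Trygve predeceased; the 1/15 allotted to Trygve's branch passes to Trygve's issue by representation.
The 1/15 is divided into 3 equal shares of 1/45 among Solveig, Frida, Gudrun.
Solveig is living and takes 1/45.
Frida is living and takes 1/45.
Gudrun is living and takes 1/45.
Oskar is living and takes 1/15.
Eirik is living and takes 1/15.
Vidar is living and takes 1/5.
Tove predeceased; the 1/5 allotted to Tove's branch passes to Tove's issue by representation.
The 1/5 is divided into 2 equal shares of 1/10 among Hakon, Ingeborg.
Hakon predeceased; the 1/10 allotted to Hakon's branch passes to Hakon's issue by representation.
The 1/10 is divided into 2 equal shares of 1/20 among Magnus, Sindre.
Magnus is living and takes 1/20.
Sindre is living and takes 1/20.
Ingeborg is living and takes 1/10.

Eirik 1/15; Frida 1/45; Gudrun 1/45; Ingeborg 1/10; Magnus 1/20; Njord 2/5; Oskar 1/15; Sindre 1/20; Solveig 1/45; Vidar 1/5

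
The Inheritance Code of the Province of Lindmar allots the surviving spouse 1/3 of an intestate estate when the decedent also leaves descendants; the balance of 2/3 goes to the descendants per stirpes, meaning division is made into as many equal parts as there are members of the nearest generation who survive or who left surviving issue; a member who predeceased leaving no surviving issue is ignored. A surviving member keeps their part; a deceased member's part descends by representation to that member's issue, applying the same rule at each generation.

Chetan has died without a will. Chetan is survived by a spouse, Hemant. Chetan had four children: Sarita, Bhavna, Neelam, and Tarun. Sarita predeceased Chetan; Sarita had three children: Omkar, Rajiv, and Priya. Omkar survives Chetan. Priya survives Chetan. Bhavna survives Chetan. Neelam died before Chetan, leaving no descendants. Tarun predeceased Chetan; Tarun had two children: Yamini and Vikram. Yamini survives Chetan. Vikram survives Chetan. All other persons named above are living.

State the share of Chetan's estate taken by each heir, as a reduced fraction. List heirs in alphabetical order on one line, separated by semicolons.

Hemant, as surviving spouse, takes 1/3.
The remaining 2/3 passes to Chetan's descendants per stirpes.
Neelam left no surviving issue, so that branch lapses and is disregarded.
The 2/3 is divided into 3 equal shares of 2/9 among Sarita, Bhavna, Tarun.
Sarita predeceased; the 2/9 allotted to Sarita's branch passes to Sarita's issue by representation.
The 2/9 is divided into 3 equal shares of 2/27 among Omkar, Rajiv, Priya.
Omkar is living and takes 2/27.
Rajiv is living and takes 2/27.
Priya is living and takes 2/27.
Bhavna is living and takes 2/9.
Tarun predeceased; the 2/9 allotted to Tarun's branch passes to Tarun's issue by representation.
The 2/9 is divided into 2 equal shares of 1/9 among Yamini, Vikram.
Yamini is living and takes 1/9.
Vikram is living and takes 1/9.

Bhavna 2/9; Hemant 1/3; Omkar 2/27; Priya 2/27; Rajiv 2/27; Vikram 1/9; Yamini 1/9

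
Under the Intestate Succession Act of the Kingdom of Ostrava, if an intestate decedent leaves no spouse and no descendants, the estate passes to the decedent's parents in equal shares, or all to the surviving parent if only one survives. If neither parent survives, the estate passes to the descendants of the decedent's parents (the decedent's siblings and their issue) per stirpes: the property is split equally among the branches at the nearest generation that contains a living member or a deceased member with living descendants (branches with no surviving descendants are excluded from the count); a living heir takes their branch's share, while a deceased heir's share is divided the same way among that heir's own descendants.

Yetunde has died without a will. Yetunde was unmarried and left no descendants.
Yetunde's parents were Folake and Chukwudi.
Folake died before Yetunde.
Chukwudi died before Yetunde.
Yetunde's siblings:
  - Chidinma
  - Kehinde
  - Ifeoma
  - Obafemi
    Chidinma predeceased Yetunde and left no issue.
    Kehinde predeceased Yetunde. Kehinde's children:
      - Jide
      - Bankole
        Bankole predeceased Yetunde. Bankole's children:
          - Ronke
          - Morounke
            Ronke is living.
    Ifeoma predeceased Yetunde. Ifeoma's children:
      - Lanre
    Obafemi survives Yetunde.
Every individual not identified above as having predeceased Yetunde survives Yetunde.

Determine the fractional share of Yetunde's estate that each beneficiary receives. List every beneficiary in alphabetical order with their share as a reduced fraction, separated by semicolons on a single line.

Neither parent survives and there are no descendants, so the estate passes to Yetunde's siblings and their issue per stirpes.
Chidinma left no surviving issue, so that branch lapses and is disregarded.
The estate is divided into 3 equal shares of 1/3 among Kehinde, Ifeoma, Obafemi.
Kehinde predeceased; the 1/3 allotted to Kehinde's branch passes to Kehinde's issue by representation.
The 1/3 is divided into 2 equal shares of 1/6 among Jide, Bankole.
Jide is living and takes 1/6.
Bankole predeceased; the 1/6 allotted to Bankole's branch passes to Bankole's issue by representation.
The 1/6 is divided into 2 equal shares of 1/12 among Ronke, Morounke.
Ronke is living and takes 1/12.
Morounke is living and takes 1/12.
Ifeoma predeceased; the 1/3 allotted to Ifeoma's branch passes to Ifeoma's issue by representation.
Lanre is the sole taker at this level and receives the full 1/3.
Obafemi is living and takes 1/3.

Jide 1/6; Lanre 1/3; Morounke 1/12; Obafemi 1/3; Ronke 1/12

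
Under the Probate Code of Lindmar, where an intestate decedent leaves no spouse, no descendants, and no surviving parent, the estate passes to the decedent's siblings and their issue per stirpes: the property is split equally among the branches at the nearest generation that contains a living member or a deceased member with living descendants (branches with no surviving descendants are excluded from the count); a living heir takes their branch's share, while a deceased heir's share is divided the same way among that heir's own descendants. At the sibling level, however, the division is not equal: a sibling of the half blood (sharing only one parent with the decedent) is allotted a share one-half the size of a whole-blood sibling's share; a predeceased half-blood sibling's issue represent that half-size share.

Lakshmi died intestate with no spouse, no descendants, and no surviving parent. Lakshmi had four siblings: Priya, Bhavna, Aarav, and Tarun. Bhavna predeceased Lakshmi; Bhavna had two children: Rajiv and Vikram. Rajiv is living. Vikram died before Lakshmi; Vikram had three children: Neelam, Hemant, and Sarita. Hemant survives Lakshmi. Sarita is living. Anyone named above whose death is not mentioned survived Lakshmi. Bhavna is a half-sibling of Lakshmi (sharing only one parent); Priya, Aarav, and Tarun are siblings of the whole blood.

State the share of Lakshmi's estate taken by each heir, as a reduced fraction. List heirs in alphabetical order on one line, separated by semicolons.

No spouse, descendants, or parent survives, so the estate passes to Lakshmi's siblings per stirpes.
Half-blood siblings count for one-half the weight of whole-blood siblings at the initial division.
Dividing 1 in proportion to weights (total weight 7/2): Priya (weight 1) → 2/7; Bhavna (weight 1/2) → 1/7; Aarav (weight 1) → 2/7; Tarun (weight 1) → 2/7.
Priya is living and takes 2/7.
Bhavna predeceased; the 1/7 allotted to Bhavna's branch passes to Bhavna's issue by representation.
The 1/7 is divided into 2 equal shares of 1/14 among Rajiv, Vikram.
Rajiv is living and takes 1/14.
Vikram predeceased; the 1/14 allotted to Vikram's branch passes to Vikram's issue by representation.
The 1/14 is divided into 3 equal shares of 1/42 among Neelam, Hemant, Sarita.
Neelam is living and takes 1/42.
Hemant is living and takes 1/42.
Sarita is living and takes 1/42.
Aarav is living and takes 2/7.
Tarun is living and takes 2/7.

Aarav 2/7; Hemant 1/42; Neelam 1/42; Priya 2/7; Rajiv 1/14; Sarita 1/42; Tarun 2/7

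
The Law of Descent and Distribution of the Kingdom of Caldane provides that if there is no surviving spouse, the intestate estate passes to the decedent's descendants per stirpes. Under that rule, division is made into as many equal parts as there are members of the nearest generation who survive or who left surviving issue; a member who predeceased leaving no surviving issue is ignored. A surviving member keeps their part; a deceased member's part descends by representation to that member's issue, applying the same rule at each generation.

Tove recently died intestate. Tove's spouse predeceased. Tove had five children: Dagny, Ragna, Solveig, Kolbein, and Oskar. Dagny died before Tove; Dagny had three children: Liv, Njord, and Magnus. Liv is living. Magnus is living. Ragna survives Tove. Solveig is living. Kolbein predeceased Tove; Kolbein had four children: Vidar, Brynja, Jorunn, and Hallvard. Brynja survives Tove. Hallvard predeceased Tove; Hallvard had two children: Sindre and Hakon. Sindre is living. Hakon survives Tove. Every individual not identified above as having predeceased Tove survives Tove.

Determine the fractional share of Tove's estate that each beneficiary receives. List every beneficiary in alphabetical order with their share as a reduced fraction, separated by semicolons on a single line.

Brynja 1/20; Hakon 1/40; Jorunn 1/20; Liv 1/15; Magnus 1/15; Njord 1/15; Oskar 1/5; Ragna 1/5; Sindre 1/40; Solveig 1/5; Vidar 1/20

There is no surviving spouse, so the entire estate passes to Tove's descendants per stirpes.
The estate is divided into 5 equal shares of 1/5 among Dagny, Ragna, Solveig, Kolbein, Oskar.
Dagny predeceased; the 1/5 allotted to Dagny's branch passes to Dagny's issue by representation.
The 1/5 is divided into 3 equal shares of 1/15 among Liv, Njord, Magnus.
Liv is living and takes 1/15.
Njord is living and takes 1/15.
Magnus is living and takes 1/15.
Ragna is living and takes 1/5.
Solveig is living and takes 1/5.
Kolbein predeceased; the 1/5 allotted to Kolbein's branch passes to Kolbein's issue by representation.
The 1/5 is divided into 4 equal shares of 1/20 among Vidar, Brynja, Jorunn, Hallvard.
Vidar is living and takes 1/20.
Brynja is living and takes 1/20.
Jorunn is living and takes 1/20.
Hallvard predeceased; the 1/20 allotted to Hallvard's branch passes to Hallvard's issue by representation.
The 1/20 is divided into 2 equal shares of 1/40 among Sindre, Hakon.
Sindre is living and takes 1/40.
Hakon is living and takes 1/40.
Oskar is living and takes 1/5.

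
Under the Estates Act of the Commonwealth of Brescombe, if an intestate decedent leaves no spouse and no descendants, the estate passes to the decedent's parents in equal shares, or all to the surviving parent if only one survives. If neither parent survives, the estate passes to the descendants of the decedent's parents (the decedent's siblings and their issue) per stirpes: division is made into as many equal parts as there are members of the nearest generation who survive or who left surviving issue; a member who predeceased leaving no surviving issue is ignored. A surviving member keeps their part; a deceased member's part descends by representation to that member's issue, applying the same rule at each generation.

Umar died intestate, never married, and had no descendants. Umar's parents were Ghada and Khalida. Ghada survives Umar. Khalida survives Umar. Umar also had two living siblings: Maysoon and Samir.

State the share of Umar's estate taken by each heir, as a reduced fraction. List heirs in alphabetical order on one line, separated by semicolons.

Ghada 1/2; Khalida 1/2

Both parents survive, so Ghada and Khalida each take 1/2. The siblings take nothing because a surviving parent has priority.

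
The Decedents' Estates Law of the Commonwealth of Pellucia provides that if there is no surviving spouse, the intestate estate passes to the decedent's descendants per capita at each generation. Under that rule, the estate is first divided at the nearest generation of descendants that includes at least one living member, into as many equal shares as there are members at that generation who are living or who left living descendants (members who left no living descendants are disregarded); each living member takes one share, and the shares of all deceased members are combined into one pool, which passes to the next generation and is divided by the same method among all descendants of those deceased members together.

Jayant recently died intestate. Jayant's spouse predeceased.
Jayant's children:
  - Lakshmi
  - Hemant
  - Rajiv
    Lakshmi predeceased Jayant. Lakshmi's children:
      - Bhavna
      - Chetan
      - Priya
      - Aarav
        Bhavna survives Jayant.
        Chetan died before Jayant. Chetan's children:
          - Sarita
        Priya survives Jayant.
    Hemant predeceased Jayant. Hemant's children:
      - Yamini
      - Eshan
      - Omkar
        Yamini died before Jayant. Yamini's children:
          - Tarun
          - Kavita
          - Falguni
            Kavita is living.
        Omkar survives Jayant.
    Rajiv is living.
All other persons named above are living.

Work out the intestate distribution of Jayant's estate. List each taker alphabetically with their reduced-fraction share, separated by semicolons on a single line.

Aarav 2/21; Bhavna 2/21; Eshan 2/21; Falguni 1/21; Kavita 1/21; Omkar 2/21; Priya 2/21; Rajiv 1/3; Sarita 1/21; Tarun 1/21

There is no surviving spouse, so the entire estate passes to Jayant's descendants per capita at each generation.
At generation 1 (Lakshmi, Hemant, Rajiv) there are 3 shares of (1)/3 = 1/3 each.
Living: Rajiv — each takes 1/3.
Deceased: Lakshmi and Hemant. Their combined 2/3 is pooled and carried to generation 2.
At generation 2 (Bhavna, Chetan, Priya, Aarav, Yamini, Eshan, Omkar) there are 7 shares of (2/3)/7 = 2/21 each.
Living: Bhavna, Priya, Aarav, Eshan, and Omkar — each takes 2/21.
Deceased: Chetan and Yamini. Their combined 4/21 is pooled and carried to generation 3.
At generation 3 (Sarita, Tarun, Kavita, Falguni) there are 4 shares of (4/21)/4 = 1/21 each.
Living: Sarita, Tarun, Kavita, and Falguni — each takes 1/21.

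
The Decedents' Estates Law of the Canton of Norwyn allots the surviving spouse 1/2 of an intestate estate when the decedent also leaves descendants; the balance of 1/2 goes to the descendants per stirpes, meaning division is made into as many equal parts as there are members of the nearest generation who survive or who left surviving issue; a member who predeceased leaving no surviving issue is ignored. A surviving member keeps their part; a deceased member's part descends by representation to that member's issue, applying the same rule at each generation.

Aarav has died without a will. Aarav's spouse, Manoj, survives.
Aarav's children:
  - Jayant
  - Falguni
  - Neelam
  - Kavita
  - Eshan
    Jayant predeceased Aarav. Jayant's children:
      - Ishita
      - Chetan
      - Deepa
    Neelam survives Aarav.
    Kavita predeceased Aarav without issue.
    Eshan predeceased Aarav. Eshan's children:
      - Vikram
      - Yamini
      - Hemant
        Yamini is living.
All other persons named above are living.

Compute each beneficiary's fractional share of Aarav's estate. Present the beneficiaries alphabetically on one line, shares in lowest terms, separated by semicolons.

Manoj, as surviving spouse, takes 1/2.
The remaining 1/2 passes to Aarav's descendants per stirpes.
Kavita left no surviving issue, so that branch lapses and is disregarded.
The 1/2 is divided into 4 equal shares of 1/8 among Jayant, Falguni, Neelam, Eshan.
Jayant predeceased; the 1/8 allotted to Jayant's branch passes to Jayant's issue by representation.
The 1/8 is divided into 3 equal shares of 1/24 among Ishita, Chetan, Deepa.
Ishita is living and takes 1/24.
Chetan is living and takes 1/24.
Deepa is living and takes 1/24.
Falguni is living and takes 1/8.
Neelam is living and takes 1/8.
Eshan predeceased; the 1/8 allotted to Eshan's branch passes to Eshan's issue by representation.
The 1/8 is divided into 3 equal shares of 1/24 among Vikram, Yamini, Hemant.
Vikram is living and takes 1/24.
Yamini is living and takes 1/24.
Hemant is living and takes 1/24.

Chetan 1/24; Deepa 1/24; Falguni 1/8; Hemant 1/24; Ishita 1/24; Manoj 1/2; Neelam 1/8; Vikram 1/24; Yamini 1/24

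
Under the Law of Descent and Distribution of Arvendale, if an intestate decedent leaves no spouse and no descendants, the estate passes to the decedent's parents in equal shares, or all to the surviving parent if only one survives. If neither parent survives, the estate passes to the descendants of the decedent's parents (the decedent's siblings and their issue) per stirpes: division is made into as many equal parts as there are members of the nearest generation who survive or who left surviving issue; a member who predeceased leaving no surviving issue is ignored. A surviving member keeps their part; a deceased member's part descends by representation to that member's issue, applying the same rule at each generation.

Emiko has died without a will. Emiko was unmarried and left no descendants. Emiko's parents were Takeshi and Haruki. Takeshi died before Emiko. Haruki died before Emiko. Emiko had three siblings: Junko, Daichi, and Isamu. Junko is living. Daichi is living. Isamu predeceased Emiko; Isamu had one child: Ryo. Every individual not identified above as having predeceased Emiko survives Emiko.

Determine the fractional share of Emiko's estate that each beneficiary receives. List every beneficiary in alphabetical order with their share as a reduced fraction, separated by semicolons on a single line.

Daichi 1/3; Junko 1/3; Ryo 1/3

Neither parent survives and there are no descendants, so the estate passes to Emiko's siblings and their issue per stirpes.
The estate is divided into 3 equal shares of 1/3 among Junko, Daichi, Isamu.
Junko is living and takes 1/3.
Daichi is living and takes 1/3.
Isamu predeceased; the 1/3 allotted to Isamu's branch passes to Isamu's issue by representation.
Ryo is the sole taker at this level and receives the full 1/3.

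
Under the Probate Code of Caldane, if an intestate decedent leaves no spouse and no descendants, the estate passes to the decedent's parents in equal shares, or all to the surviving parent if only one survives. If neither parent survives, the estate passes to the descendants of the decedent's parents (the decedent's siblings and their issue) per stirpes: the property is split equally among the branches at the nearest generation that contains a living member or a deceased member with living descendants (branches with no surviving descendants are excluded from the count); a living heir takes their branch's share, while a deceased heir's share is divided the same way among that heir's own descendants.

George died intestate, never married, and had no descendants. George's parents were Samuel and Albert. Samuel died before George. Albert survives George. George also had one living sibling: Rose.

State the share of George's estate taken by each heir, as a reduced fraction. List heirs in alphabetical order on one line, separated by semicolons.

Only one parent, Albert, survives, so Albert takes the entire estate. The siblings take nothing because a surviving parent has priority.

Albert 1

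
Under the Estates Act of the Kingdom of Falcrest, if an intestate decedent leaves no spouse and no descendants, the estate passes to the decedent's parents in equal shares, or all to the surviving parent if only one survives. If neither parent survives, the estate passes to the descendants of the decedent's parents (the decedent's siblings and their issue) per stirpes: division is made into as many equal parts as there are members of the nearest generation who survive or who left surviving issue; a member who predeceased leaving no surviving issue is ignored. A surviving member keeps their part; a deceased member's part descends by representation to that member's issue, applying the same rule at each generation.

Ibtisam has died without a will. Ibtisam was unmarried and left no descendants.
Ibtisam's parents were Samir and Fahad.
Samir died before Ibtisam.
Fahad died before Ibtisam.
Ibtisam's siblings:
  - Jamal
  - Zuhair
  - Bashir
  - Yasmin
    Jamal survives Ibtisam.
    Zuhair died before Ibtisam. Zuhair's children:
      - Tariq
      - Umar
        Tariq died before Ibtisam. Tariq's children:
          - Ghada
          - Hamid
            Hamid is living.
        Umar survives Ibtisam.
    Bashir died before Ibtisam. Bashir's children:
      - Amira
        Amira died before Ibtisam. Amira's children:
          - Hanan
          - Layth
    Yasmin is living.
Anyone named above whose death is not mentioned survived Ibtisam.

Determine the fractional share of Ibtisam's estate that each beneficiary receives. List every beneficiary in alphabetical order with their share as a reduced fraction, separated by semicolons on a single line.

Neither parent survives and there are no descendants, so the estate passes to Ibtisam's siblings and their issue per stirpes.
The estate is divided into 4 equal shares of 1/4 among Jamal, Zuhair, Bashir, Yasmin.
Jamal is living and takes 1/4.
Zuhair predeceased; the 1/4 allotted to Zuhair's branch passes to Zuhair's issue by representation.
The 1/4 is divided into 2 equal shares of 1/8 among Tariq, Umar.
Tariq predeceased; the 1/8 allotted to Tariq's branch passes to Tariq's issue by representation.
The 1/8 is divided into 2 equal shares of 1/16 among Ghada, Hamid.
Ghada is living and takes 1/16.
Hamid is living and takes 1/16.
Umar is living and takes 1/8.
Bashir predeceased; the 1/4 allotted to Bashir's branch passes to Bashir's issue by representation.
Amira's line is the sole branch at this level, so the full 1/4 passes to Amira's issue by representation.
The 1/4 is divided into 2 equal shares of 1/8 among Hanan, Layth.
Hanan is living and takes 1/8.
Layth is living and takes 1/8.
Yasmin is living and takes 1/4.

Ghada 1/16; Hamid 1/16; Hanan 1/8; Jamal 1/4; Layth 1/8; Umar 1/8; Yasmin 1/4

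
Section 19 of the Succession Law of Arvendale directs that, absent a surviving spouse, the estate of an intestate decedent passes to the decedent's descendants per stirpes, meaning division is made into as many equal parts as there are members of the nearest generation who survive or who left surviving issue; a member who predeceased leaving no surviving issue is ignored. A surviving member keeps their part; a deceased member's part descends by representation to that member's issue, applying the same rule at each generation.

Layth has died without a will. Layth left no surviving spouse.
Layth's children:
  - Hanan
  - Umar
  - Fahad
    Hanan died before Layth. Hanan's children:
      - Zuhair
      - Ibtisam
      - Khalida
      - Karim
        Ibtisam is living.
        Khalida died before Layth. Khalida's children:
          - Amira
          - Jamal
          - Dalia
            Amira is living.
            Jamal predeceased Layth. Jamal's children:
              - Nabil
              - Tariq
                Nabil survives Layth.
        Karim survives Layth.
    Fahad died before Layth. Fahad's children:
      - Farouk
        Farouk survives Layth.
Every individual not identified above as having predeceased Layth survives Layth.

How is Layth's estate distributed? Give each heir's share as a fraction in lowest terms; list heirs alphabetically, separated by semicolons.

There is no surviving spouse, so the entire estate passes to Layth's descendants per stirpes.
The estate is divided into 3 equal shares of 1/3 among Hanan, Umar, Fahad.
Hanan predeceased; the 1/3 allotted to Hanan's branch passes to Hanan's issue by representation.
The 1/3 is divided into 4 equal shares of 1/12 among Zuhair, Ibtisam, Khalida, Karim.
Zuhair is living and takes 1/12.
Ibtisam is living and takes 1/12.
Khalida predeceased; the 1/12 allotted to Khalida's branch passes to Khalida's issue by representation.
The 1/12 is divided into 3 equal shares of 1/36 among Amira, Jamal, Dalia.
Amira is living and takes 1/36.
Jamal predeceased; the 1/36 allotted to Jamal's branch passes to Jamal's issue by representation.
The 1/36 is divided into 2 equal shares of 1/72 among Nabil, Tariq.
Nabil is living and takes 1/72.
Tariq is living and takes 1/72.
Dalia is living and takes 1/36.
Karim is living and takes 1/12.
Umar is living and takes 1/3.
Fahad predeceased; the 1/3 allotted to Fahad's branch passes to Fahad's issue by representation.
Farouk is the sole taker at this level and receives the full 1/3.

Amira 1/36; Dalia 1/36; Farouk 1/3; Ibtisam 1/12; Karim 1/12; Nabil 1/72; Tariq 1/72; Umar 1/3; Zuhair 1/12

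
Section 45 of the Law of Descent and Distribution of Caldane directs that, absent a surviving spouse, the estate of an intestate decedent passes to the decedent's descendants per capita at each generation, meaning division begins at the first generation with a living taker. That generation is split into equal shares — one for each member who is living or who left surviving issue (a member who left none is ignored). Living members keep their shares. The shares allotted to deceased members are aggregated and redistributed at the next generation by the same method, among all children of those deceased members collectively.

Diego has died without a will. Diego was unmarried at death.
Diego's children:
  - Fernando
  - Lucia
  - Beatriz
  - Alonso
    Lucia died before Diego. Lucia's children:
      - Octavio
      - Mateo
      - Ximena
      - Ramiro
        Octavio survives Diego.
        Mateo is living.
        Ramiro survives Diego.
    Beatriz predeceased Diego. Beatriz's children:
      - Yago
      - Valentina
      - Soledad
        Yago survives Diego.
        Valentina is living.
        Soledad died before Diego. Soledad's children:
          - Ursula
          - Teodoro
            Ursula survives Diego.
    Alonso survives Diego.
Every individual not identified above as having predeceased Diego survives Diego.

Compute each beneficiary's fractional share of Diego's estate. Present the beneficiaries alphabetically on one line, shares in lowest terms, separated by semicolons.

Alonso 1/4; Fernando 1/4; Mateo 1/14; Octavio 1/14; Ramiro 1/14; Teodoro 1/28; Ursula 1/28; Valentina 1/14; Ximena 1/14; Yago 1/14

There is no surviving spouse, so the entire estate passes to Diego's descendants per capita at each generation.
At generation 1 (Fernando, Lucia, Beatriz, Alonso) there are 4 shares of (1)/4 = 1/4 each.
Living: Fernando and Alonso — each takes 1/4.
Deceased: Lucia and Beatriz. Their combined 1/2 is pooled and carried to generation 2.
At generation 2 (Octavio, Mateo, Ximena, Ramiro, Yago, Valentina, Soledad) there are 7 shares of (1/2)/7 = 1/14 each.
Living: Octavio, Mateo, Ximena, Ramiro, Yago, and Valentina — each takes 1/14.
Deceased: Soledad. That 1/14 share is carried to generation 3.
At generation 3 (Ursula, Teodoro) there are 2 shares of (1/14)/2 = 1/28 each.
Living: Ursula and Teodoro — each takes 1/28.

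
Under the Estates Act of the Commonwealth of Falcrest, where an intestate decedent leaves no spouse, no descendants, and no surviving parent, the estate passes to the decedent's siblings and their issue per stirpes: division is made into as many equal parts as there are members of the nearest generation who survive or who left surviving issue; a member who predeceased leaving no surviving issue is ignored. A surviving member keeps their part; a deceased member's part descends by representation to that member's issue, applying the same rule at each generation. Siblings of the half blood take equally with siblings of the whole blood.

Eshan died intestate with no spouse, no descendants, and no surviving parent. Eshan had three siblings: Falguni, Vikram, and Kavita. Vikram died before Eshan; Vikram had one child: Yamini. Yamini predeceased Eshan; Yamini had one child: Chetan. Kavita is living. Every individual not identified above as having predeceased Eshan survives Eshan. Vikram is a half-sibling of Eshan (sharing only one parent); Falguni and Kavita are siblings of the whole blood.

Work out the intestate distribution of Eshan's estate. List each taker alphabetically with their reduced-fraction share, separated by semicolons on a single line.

Chetan 1/3; Falguni 1/3; Kavita 1/3

No spouse, descendants, or parent survives, so the estate passes to Eshan's siblings per stirpes.
Half-blood and whole-blood siblings take equally under the stated rule.
The estate is divided into 3 equal shares of 1/3 among Falguni, Vikram, Kavita.
Falguni is living and takes 1/3.
Vikram predeceased; the 1/3 allotted to Vikram's branch passes to Vikram's issue by representation.
Yamini's line is the sole branch at this level, so the full 1/3 passes to Yamini's issue by representation.
Chetan is the sole taker at this level and receives the full 1/3.
Kavita is living and takes 1/3.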